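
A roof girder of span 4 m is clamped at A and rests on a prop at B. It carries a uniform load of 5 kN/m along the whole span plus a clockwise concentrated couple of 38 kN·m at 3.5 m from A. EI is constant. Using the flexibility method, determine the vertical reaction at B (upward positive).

Release the roller at B. Primary structure: cantilever fixed at A.
Primary-structure tip deflection at B by superposition:
  UDL 5: wL⁴/(8EI) = 160/EI
  clockwise couple 38 at a = 3.5: M₀a(2L − a)/(2EI) = 299.2/EI
  δ_0 = 459.2/EI
Tip deflection under a unit load at B: L³/(3EI) = 21.33/EI.
The prop prevents deflection at B: R_B = δ_0/δ_{BB} = 459.2/21.33 = 21.53 kN.

R_B = 21.53 kN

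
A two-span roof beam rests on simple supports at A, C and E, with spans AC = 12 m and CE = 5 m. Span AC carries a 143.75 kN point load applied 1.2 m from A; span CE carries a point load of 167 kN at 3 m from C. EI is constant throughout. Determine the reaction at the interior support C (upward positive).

Insert a hinge at C; M_C is the redundant, and each span becomes simply supported.
Rotations at C on the released spans (each span's end-slope, ×1/EI):
  span AC: point load 143.75 at a = 1.2: Pab(L + a)/(6LEI) = 341.6/EI
  span CE: point load 167 at a = 3: Pab(L + b)/(6LEI) = 233.8/EI
  relative rotation θ_0 = (341.6 + 233.8)/EI = 575.4/EI
A unit hogging moment at C produces rotation L₁/(3EI) + L₂/(3EI) = 5.667/EI.
Slope continuity at C: θ_0 = M_C·5.667/EI, so M_C = 575.4/5.667 = 101.5 kN·m (hogging).
Span AC, ΣM about A with M_C applied at C: R_C^{AC}·12 = 172.5 + 101.5, so R_C^{AC} = 22.84 kN and R_A = 143.8 − 22.84 = 120.9 kN.
Span CE, ΣM about E: R_C^{CE}·5 = 334 + 101.5, so R_C^{CE} = 87.11 kN and R_E = 167 − 87.11 = 79.89 kN.
R_C = 22.84 + 87.11 = 109.9 kN.

R_C = 109.9 kN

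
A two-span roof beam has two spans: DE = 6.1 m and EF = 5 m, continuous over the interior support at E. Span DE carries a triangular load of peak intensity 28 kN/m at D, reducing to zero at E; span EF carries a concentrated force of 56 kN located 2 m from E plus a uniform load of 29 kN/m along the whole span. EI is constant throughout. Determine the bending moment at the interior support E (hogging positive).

M_E = 98.44 kN·m

Release continuity at E by inserting a hinge; the redundant is the internal moment M_E. The primary structure is two simply-supported spans DE and EF.
End slopes at the hinge E, treating each span as simply supported:
  span DE: triangular load, peak 28: 7w₀L³/(360EI) = 123.6/EI
  span EF: point load 56 at a = 2: Pab(L + b)/(6LEI) = 89.6/EI
  span EF: UDL 29: wL³/(24EI) = 151/EI
  relative rotation θ_0 = (123.6 + 240.6)/EI = 364.2/EI
A unit hogging moment at E produces rotation L₁/(3EI) + L₂/(3EI) = 3.7/EI.
Slope continuity at E: θ_0 = M_E·3.7/EI, so M_E = 364.2/3.7 = 98.44 kN·m (hogging).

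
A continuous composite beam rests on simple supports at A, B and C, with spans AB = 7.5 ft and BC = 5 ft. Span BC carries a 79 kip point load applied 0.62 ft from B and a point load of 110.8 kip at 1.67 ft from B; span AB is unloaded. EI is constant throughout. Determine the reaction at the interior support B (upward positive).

R_B = 162.1 kip

Insert a hinge at B; M_B is the redundant, and each span becomes simply supported.
Discontinuity in slope at B on the released structure — sum the simple-span end rotations:
  span BC: point load 79 at a = 0.62: Pab(L + b)/(6LEI) = 67.08/EI
  span BC: point load 110.8 at a = 1.67: Pab(L + b)/(6LEI) = 171.1/EI
  relative rotation θ_0 = (0 + 238.2)/EI = 238.2/EI
A unit hogging moment at B produces rotation L₁/(3EI) + L₂/(3EI) = 4.167/EI.
Compatibility: M_B·(L₁+L₂)/(3EI) = θ_0, giving M_B = 57.16 kip·ft (hogging).
Span AB, ΣM about A with M_B applied at B: R_B^{AB}·7.5 = 0 + 57.16, so R_B^{AB} = 7.621 kip and R_A = 0 − 7.621 = -7.621 kip.
Span BC, ΣM about C: R_B^{BC}·5 = 715 + 57.16, so R_B^{BC} = 154.4 kip and R_C = 189.8 − 154.4 = 35.37 kip.
R_B = 7.621 + 154.4 = 162.1 kip.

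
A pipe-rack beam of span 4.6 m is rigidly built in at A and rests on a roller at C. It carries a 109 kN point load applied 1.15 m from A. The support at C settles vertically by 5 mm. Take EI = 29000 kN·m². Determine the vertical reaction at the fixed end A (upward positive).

R_A = 104.1 kN

Take the reaction at C as the redundant and release it; the primary structure is a cantilever fixed at A.
Free-end deflection of the primary structure under the applied loading (downward +):
  point load 109 at a = 1.15: Pa²(3L − a)/(6EI) = 303.9/EI
Flexibility coefficient — unit upward force at C: δ_{CC} = L³/(3EI) = 32.45/EI.
With EI = 29000 kN·m²: δ_0 = 0.01048 m and δ_{CC} = 0.001119 m/kN.
Compatibility — the beam at C must follow the support down by 0.005 m: δ_0 − R_C·δ_{CC} = 0.005, so R_C = (0.01048 − 0.005)/0.001119 = 4.898 kN.
Vertical equilibrium: R_A = ΣP − R_C = 109 − 4.898 = 104.1 kN.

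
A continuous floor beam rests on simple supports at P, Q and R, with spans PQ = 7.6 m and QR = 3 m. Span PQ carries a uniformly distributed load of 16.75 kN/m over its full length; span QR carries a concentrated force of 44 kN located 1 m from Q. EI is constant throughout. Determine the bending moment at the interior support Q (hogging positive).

M_Q = 93.63 kN·m

Insert a hinge at Q; M_Q is the redundant, and each span becomes simply supported.
Discontinuity in slope at Q on the released structure — sum the simple-span end rotations:
  span PQ: UDL 16.75: wL³/(24EI) = 306.4/EI
  span QR: point load 44 at a = 1: Pab(L + b)/(6LEI) = 24.44/EI
  relative rotation θ_0 = (306.4 + 24.44)/EI = 330.8/EI
A unit hogging moment at Q produces rotation L₁/(3EI) + L₂/(3EI) = 3.533/EI.
Slope continuity at Q: θ_0 = M_Q·3.533/EI, so M_Q = 330.8/3.533 = 93.63 kN·m (hogging).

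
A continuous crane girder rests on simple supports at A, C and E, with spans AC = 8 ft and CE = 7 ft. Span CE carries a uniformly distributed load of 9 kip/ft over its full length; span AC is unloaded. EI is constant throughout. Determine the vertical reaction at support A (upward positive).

Take M_C as the redundant. Released structure: two simple spans AC and CE with a hinge at C.
End slopes at the hinge C, treating each span as simply supported:
  span CE: UDL 9: wL³/(24EI) = 128.6/EI
  relative rotation θ_0 = (0 + 128.6)/EI = 128.6/EI
A unit hogging moment at C produces rotation L₁/(3EI) + L₂/(3EI) = 5/EI.
Slope continuity at C: θ_0 = M_C·5/EI, so M_C = 128.6/5 = 25.73 kip·ft (hogging).
Span AC, ΣM about A with M_C applied at C: R_C^{AC}·8 = 0 + 25.73, so R_C^{AC} = 3.216 kip and R_A = 0 − 3.216 = -3.216 kip.

R_A = -3.216 kip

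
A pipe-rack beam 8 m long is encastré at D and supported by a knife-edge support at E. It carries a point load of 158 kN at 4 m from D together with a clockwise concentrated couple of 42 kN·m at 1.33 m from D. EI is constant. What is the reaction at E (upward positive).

R_E = 51.78 kN

Choose R_E as the redundant. The primary structure is the cantilever fixed at D.
Downward deflection at the released point E due to the loads:
  point load 158 at a = 4: Pa²(3L − a)/(6EI) = 8427/EI
  clockwise couple 42 at a = 1.33: M₀a(2L − a)/(2EI) = 409.7/EI
  δ_0 = 8836/EI
Flexibility coefficient — unit upward force at E: δ_{EE} = L³/(3EI) = 170.7/EI.
Compatibility at E: δ_0 − R_E·δ_{EE} = 0, so R_E = 8836/170.7 = 51.78 kN.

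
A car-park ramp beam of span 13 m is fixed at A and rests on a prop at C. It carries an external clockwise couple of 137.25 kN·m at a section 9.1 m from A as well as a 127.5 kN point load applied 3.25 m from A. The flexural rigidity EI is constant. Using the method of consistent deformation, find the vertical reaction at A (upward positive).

R_A = 102.1 kN

Take the reaction at C as the redundant and release it; the primary structure is a cantilever fixed at A.
Primary-structure tip deflection at C by superposition:
  clockwise couple 137.25 at a = 9.1: M₀a(2L − a)/(2EI) = 10554/EI
  point load 127.5 at a = 3.25: Pa²(3L − a)/(6EI) = 8024/EI
  δ_0 = 18578/EI
Tip deflection under a unit load at C: L³/(3EI) = 732.3/EI.
The prop prevents deflection at C: R_C = δ_0/δ_{CC} = 18578/732.3 = 25.37 kN.
Vertical equilibrium: R_A = ΣP − R_C = 127.5 − 25.37 = 102.1 kN.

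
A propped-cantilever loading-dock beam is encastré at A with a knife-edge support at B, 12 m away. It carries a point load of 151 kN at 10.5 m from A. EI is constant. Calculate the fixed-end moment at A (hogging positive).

Release the roller at B. Primary structure: cantilever fixed at A.
Downward deflection at the released point B due to the loads:
  point load 151 at a = 10.5: Pa²(3L − a)/(6EI) = 70753/EI
Flexibility coefficient — unit upward force at B: δ_{BB} = L³/(3EI) = 576/EI.
The prop prevents deflection at B: R_B = δ_0/δ_{BB} = 70753/576 = 122.8 kN.
Moment equilibrium about A: M_A = Σ(load moments about A) − R_B·L = 1586 − 122.8×12 = 111.5 kN·m.

M_A = 111.5 kN·m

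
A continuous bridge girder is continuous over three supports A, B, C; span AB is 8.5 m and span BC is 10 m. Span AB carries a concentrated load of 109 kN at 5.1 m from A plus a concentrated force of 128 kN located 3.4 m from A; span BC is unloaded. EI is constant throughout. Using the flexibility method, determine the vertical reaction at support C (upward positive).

Release continuity at B by inserting a hinge; the redundant is the internal moment M_B. The primary structure is two simply-supported spans AB and BC.
Rotations at B on the released spans (each span's end-slope, ×1/EI):
  span AB: point load 109 at a = 5.1: Pab(L + a)/(6LEI) = 504/EI
  span AB: point load 128 at a = 3.4: Pab(L + a)/(6LEI) = 517.9/EI
  relative rotation θ_0 = (1022 + 0)/EI = 1022/EI
A unit hogging moment at B produces rotation L₁/(3EI) + L₂/(3EI) = 6.167/EI.
Compatibility: M_B·(L₁+L₂)/(3EI) = θ_0, giving M_B = 165.7 kN·m (hogging).
Span BC, ΣM about C: R_B^{BC}·10 = 0 + 165.7, so R_B^{BC} = 16.57 kN and R_C = 0 − 16.57 = -16.57 kN.

R_C = -16.57 kN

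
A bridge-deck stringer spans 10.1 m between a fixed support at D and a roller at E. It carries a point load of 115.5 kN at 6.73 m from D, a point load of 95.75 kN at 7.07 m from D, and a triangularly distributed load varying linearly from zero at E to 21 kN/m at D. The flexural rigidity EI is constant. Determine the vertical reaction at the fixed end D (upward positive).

Take the reaction at E as the redundant and release it; the primary structure is a cantilever fixed at D.
Deflection at E on the released cantilever, summing each load's contribution:
  point load 115.5 at a = 6.73: Pa²(3L − a)/(6EI) = 20550/EI
  point load 95.75 at a = 7.07: Pa²(3L − a)/(6EI) = 18530/EI
  triangular load, peak 21 at the fixed end: w₀L⁴/(30EI) = 7284/EI
  δ_0 = 46365/EI
Tip deflection under a unit load at E: L³/(3EI) = 343.4/EI.
Compatibility at E: δ_0 − R_E·δ_{EE} = 0, so R_E = 46365/343.4 = 135 kN.
Vertical equilibrium: R_D = ΣP − R_E = 317.3 − 135 = 182.3 kN.

R_D = 182.3 kN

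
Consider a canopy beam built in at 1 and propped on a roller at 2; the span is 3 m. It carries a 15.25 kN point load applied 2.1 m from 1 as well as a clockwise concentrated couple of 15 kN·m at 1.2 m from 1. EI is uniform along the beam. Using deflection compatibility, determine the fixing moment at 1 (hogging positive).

M_1 = 6.845 kN·m

Take the reaction at 2 as the redundant and release it; the primary structure is a cantilever fixed at 1.
Deflection at 2 on the released cantilever, summing each load's contribution:
  point load 15.25 at a = 2.1: Pa²(3L − a)/(6EI) = 77.34/EI
  clockwise couple 15 at a = 1.2: M₀a(2L − a)/(2EI) = 43.2/EI
  δ_0 = 120.5/EI
Tip deflection under a unit load at 2: L³/(3EI) = 9/EI.
Compatibility at 2: δ_0 − R_2·δ_{22} = 0, so R_2 = 120.5/9 = 13.39 kN.
Moment equilibrium about 1: M_1 = Σ(load moments about 1) − R_2·L = 47.02 − 13.39×3 = 6.845 kN·m.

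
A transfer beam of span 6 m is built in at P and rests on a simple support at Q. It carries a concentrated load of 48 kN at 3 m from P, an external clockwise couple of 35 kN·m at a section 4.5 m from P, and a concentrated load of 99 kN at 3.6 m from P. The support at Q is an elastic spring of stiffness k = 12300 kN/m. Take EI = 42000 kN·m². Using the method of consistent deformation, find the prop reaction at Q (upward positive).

Take the reaction at Q as the redundant and release it; the primary structure is a cantilever fixed at P.
Deflection at Q on the released cantilever, summing each load's contribution:
  point load 48 at a = 3: Pa²(3L − a)/(6EI) = 1080/EI
  clockwise couple 35 at a = 4.5: M₀a(2L − a)/(2EI) = 590.6/EI
  point load 99 at a = 3.6: Pa²(3L − a)/(6EI) = 3079/EI
  δ_0 = 4750/EI
Tip deflection under a unit load at Q: L³/(3EI) = 72/EI.
With EI = 42000 kN·m²: δ_0 = 0.11309 m and δ_{QQ} = 0.001714 m/kN.
Compatibility — the spring shortens by R_Q/k under the reaction it provides: δ_0 − R_Q·δ_{QQ} = R_Q/k. With 1/k = 0.000081 m/kN, R_Q = δ_0 / (δ_{QQ} + 1/k) = 0.11309 / (0.001714 + 0.000081) = 62.98 kN.

R_Q = 62.98 kN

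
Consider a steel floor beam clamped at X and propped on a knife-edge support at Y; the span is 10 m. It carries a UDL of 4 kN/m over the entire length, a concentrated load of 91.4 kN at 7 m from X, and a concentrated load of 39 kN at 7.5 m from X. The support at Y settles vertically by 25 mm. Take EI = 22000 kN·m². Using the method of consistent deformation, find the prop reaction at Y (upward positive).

R_Y = 89.53 kN

Release the roller at Y. Primary structure: cantilever fixed at X.
Primary-structure tip deflection at Y by superposition:
  UDL 4: wL⁴/(8EI) = 5000/EI
  point load 91.4 at a = 7: Pa²(3L − a)/(6EI) = 17168/EI
  point load 39 at a = 7.5: Pa²(3L − a)/(6EI) = 8227/EI
  δ_0 = 30395/EI
Flexibility coefficient — unit upward force at Y: δ_{YY} = L³/(3EI) = 333.3/EI.
With EI = 22000 kN·m²: δ_0 = 1.3816 m and δ_{YY} = 0.015152 m/kN.
Compatibility — the beam at Y must follow the support down by 0.025 m: δ_0 − R_Y·δ_{YY} = 0.025, so R_Y = (1.3816 − 0.025)/0.015152 = 89.53 kN.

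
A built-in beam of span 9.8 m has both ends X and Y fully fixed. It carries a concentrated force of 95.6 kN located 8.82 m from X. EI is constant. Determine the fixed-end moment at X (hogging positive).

M_X = 8.432 kN·m

Release both end moments; the primary structure is a simply-supported span XY with redundants M_X and M_Y.
On the primary (simply-supported) span, the end slopes from the loading are:
  at X: point load 95.6 at a = 8.82: Pab(L + b)/(6LEI) = 151.5/EI
  at Y: point load 95.6 at a = 8.82: Pab(L + a)/(6LEI) = 261.7/EI
  θ_X0 = 151.5/EI,  θ_Y0 = 261.7/EI
Flexibility coefficients: a unit moment at one end gives L/(3EI) there and L/(6EI) at the far end, so f₁₁ = f₂₂ = 3.267/EI and f₁₂ = f₂₁ = 1.633/EI.
Compatibility — zero rotation at each built-in end:
  3.267 M_X + 1.633 M_Y = 151.5
  1.633 M_X + 3.267 M_Y = 261.7
Solving the pair gives M_X = 8.432 kN·m and M_Y = 75.89 kN·m (hogging).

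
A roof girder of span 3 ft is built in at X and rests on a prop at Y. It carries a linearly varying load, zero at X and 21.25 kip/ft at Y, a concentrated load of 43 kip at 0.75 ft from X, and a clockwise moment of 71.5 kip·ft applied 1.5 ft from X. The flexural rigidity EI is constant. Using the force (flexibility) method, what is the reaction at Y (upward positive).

Remove the prop at Y; the released (primary) structure is a cantilever built in at X.
Downward deflection at the released point Y due to the loads:
  triangular load, peak 21.25 at the free end: 11w₀L⁴/(120EI) = 157.8/EI
  point load 43 at a = 0.75: Pa²(3L − a)/(6EI) = 33.26/EI
  clockwise couple 71.5 at a = 1.5: M₀a(2L − a)/(2EI) = 241.3/EI
  δ_0 = 432.4/EI
Flexibility coefficient — unit upward force at Y: δ_{YY} = L³/(3EI) = 9/EI.
Compatibility at Y: δ_0 − R_Y·δ_{YY} = 0, so R_Y = 432.4/9 = 48.04 kip.

R_Y = 48.04 kip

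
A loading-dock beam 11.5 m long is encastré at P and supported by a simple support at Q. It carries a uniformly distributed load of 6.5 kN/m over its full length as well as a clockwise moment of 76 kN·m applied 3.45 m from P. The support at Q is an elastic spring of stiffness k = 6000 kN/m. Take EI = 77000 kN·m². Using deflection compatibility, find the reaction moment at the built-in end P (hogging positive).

Remove the prop at Q; the released (primary) structure is a cantilever built in at P.
Deflection at Q on the released cantilever, summing each load's contribution:
  UDL 6.5: wL⁴/(8EI) = 14211/EI
  clockwise couple 76 at a = 3.45: M₀a(2L − a)/(2EI) = 2563/EI
  δ_0 = 16774/EI
Flexibility coefficient — unit upward force at Q: δ_{QQ} = L³/(3EI) = 507/EI.
With EI = 77000 kN·m²: δ_0 = 0.21784 m and δ_{QQ} = 0.006584 m/kN.
Compatibility — the spring shortens by R_Q/k under the reaction it provides: δ_0 − R_Q·δ_{QQ} = R_Q/k. With 1/k = 0.000167 m/kN, R_Q = δ_0 / (δ_{QQ} + 1/k) = 0.21784 / (0.006584 + 0.000167) = 32.27 kN.
Moment equilibrium about P: M_P = Σ(load moments about P) − R_Q·L = 505.8 − 32.27×11.5 = 134.7 kN·m.

M_P = 134.7 kN·m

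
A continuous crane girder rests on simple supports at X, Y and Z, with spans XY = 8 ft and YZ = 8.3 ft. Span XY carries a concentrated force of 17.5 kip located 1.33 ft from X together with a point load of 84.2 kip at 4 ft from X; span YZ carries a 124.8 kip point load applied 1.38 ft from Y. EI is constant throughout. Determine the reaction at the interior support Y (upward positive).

R_Y = 182.1 kip

Insert a hinge at Y; M_Y is the redundant, and each span becomes simply supported.
End slopes at the hinge Y, treating each span as simply supported:
  span XY: point load 17.5 at a = 1.33: Pab(L + a)/(6LEI) = 30.18/EI
  span XY: point load 84.2 at a = 4: Pab(L + a)/(6LEI) = 336.8/EI
  span YZ: point load 124.8 at a = 1.38: Pab(L + b)/(6LEI) = 364.2/EI
  relative rotation θ_0 = (367 + 364.2)/EI = 731.2/EI
A unit hogging moment at Y produces rotation L₁/(3EI) + L₂/(3EI) = 5.433/EI.
Compatibility: M_Y·(L₁+L₂)/(3EI) = θ_0, giving M_Y = 134.6 kip·ft (hogging).
Span XY, ΣM about X with M_Y applied at Y: R_Y^{XY}·8 = 360.1 + 134.6, so R_Y^{XY} = 61.83 kip and R_X = 101.7 − 61.83 = 39.87 kip.
Span YZ, ΣM about Z: R_Y^{YZ}·8.3 = 863.6 + 134.6, so R_Y^{YZ} = 120.3 kip and R_Z = 124.8 − 120.3 = 4.536 kip.
R_Y = 61.83 + 120.3 = 182.1 kip.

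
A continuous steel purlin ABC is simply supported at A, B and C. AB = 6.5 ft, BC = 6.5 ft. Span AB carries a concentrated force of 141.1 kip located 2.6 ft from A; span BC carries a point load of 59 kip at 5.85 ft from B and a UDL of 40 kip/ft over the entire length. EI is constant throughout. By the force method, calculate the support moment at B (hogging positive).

Take M_B as the redundant. Released structure: two simple spans AB and BC with a hinge at B.
Discontinuity in slope at B on the released structure — sum the simple-span end rotations:
  span AB: point load 141.1 at a = 2.6: Pab(L + a)/(6LEI) = 333.8/EI
  span BC: point load 59 at a = 5.85: Pab(L + b)/(6LEI) = 41.13/EI
  span BC: UDL 40: wL³/(24EI) = 457.7/EI
  relative rotation θ_0 = (333.8 + 498.8)/EI = 832.7/EI
A unit hogging moment at B produces rotation L₁/(3EI) + L₂/(3EI) = 4.333/EI.
Slope continuity at B: θ_0 = M_B·4.333/EI, so M_B = 832.7/4.333 = 192.2 kip·ft (hogging).

M_B = 192.2 kip·ft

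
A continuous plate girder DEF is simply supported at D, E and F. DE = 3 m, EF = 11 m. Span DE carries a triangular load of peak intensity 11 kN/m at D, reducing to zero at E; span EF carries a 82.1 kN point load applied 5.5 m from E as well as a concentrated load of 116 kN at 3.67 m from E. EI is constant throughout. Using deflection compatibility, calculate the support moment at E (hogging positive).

M_E = 320 kN·m

Take M_E as the redundant. Released structure: two simple spans DE and EF with a hinge at E.
Discontinuity in slope at E on the released structure — sum the simple-span end rotations:
  span DE: triangular load, peak 11: 7w₀L³/(360EI) = 5.775/EI
  span EF: point load 82.1 at a = 5.5: Pab(L + b)/(6LEI) = 620.9/EI
  span EF: point load 116 at a = 3.67: Pab(L + b)/(6LEI) = 866.7/EI
  relative rotation θ_0 = (5.775 + 1488)/EI = 1493/EI
A unit hogging moment at E produces rotation L₁/(3EI) + L₂/(3EI) = 4.667/EI.
Slope continuity at E: θ_0 = M_E·4.667/EI, so M_E = 1493/4.667 = 320 kN·m (hogging).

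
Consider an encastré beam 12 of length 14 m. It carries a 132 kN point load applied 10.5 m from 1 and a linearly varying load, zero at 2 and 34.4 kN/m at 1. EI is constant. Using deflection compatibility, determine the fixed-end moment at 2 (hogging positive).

M_2 = 484.6 kN·m

Take the two fixed-end moments M_1, M_2 as redundants; the released structure is the simple span 12.
On the primary (simply-supported) span, the end slopes from the loading are:
  at 1: point load 132 at a = 10.5: Pab(L + b)/(6LEI) = 1011/EI
  at 2: point load 132 at a = 10.5: Pab(L + a)/(6LEI) = 1415/EI
  at 1: triangular load, peak 34.4: w₀L³/(45EI) = 2098/EI
  at 2: triangular load, peak 34.4: 7w₀L³/(360EI) = 1835/EI
  θ_10 = 3108/EI,  θ_20 = 3250/EI
Flexibility coefficients: a unit moment at one end gives L/(3EI) there and L/(6EI) at the far end, so f₁₁ = f₂₂ = 4.667/EI and f₁₂ = f₂₁ = 2.333/EI.
Compatibility — zero rotation at each built-in end:
  4.667 M_1 + 2.333 M_2 = 3108
  2.333 M_1 + 4.667 M_2 = 3250
Solving the pair gives M_1 = 423.7 kN·m and M_2 = 484.6 kN·m (hogging).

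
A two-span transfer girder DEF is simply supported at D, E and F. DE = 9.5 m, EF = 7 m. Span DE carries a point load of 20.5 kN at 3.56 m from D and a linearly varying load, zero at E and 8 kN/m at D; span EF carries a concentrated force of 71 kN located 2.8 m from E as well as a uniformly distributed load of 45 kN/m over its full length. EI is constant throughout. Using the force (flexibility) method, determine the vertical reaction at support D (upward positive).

R_D = 17.13 kN

Take M_E as the redundant. Released structure: two simple spans DE and EF with a hinge at E.
End slopes at the hinge E, treating each span as simply supported:
  span DE: point load 20.5 at a = 3.56: Pab(L + a)/(6LEI) = 99.33/EI
  span DE: triangular load, peak 8: 7w₀L³/(360EI) = 133.4/EI
  span EF: point load 71 at a = 2.8: Pab(L + b)/(6LEI) = 222.7/EI
  span EF: UDL 45: wL³/(24EI) = 643.1/EI
  relative rotation θ_0 = (232.7 + 865.8)/EI = 1098/EI
A unit hogging moment at E produces rotation L₁/(3EI) + L₂/(3EI) = 5.5/EI.
Compatibility: M_E·(L₁+L₂)/(3EI) = θ_0, giving M_E = 199.7 kN·m (hogging).
Span DE, ΣM about D with M_E applied at E: R_E^{DE}·9.5 = 193.3 + 199.7, so R_E^{DE} = 41.37 kN and R_D = 58.5 − 41.37 = 17.13 kN.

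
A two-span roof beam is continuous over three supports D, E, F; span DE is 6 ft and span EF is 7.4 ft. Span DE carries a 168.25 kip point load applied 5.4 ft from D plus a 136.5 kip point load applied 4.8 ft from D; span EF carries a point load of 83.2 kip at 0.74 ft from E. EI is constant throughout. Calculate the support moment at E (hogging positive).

M_E = 120.5 kip·ft

Insert a hinge at E; M_E is the redundant, and each span becomes simply supported.
Discontinuity in slope at E on the released structure — sum the simple-span end rotations:
  span DE: point load 168.25 at a = 5.4: Pab(L + a)/(6LEI) = 172.6/EI
  span DE: point load 136.5 at a = 4.8: Pab(L + a)/(6LEI) = 235.9/EI
  span EF: point load 83.2 at a = 0.74: Pab(L + b)/(6LEI) = 129.8/EI
  relative rotation θ_0 = (408.5 + 129.8)/EI = 538.3/EI
A unit hogging moment at E produces rotation L₁/(3EI) + L₂/(3EI) = 4.467/EI.
Slope continuity at E: θ_0 = M_E·4.467/EI, so M_E = 538.3/4.467 = 120.5 kip·ft (hogging).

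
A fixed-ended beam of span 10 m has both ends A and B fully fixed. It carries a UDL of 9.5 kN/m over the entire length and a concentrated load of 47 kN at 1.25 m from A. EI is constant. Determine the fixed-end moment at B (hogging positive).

M_B = 85.59 kN·m

Take the two fixed-end moments M_A, M_B as redundants; the released structure is the simple span AB.
On the primary (simply-supported) span, the end slopes from the loading are:
  at A: UDL 9.5: wL³/(24EI) = 395.8/EI
  at B: UDL 9.5: wL³/(24EI) = 395.8/EI
  at A: point load 47 at a = 1.25: Pab(L + b)/(6LEI) = 160.6/EI
  at B: point load 47 at a = 1.25: Pab(L + a)/(6LEI) = 96.39/EI
  θ_A0 = 556.5/EI,  θ_B0 = 492.2/EI
Flexibility coefficients: a unit moment at one end gives L/(3EI) there and L/(6EI) at the far end, so f₁₁ = f₂₂ = 3.333/EI and f₁₂ = f₂₁ = 1.667/EI.
Compatibility — zero rotation at each built-in end:
  3.333 M_A + 1.667 M_B = 556.5
  1.667 M_A + 3.333 M_B = 492.2
Solving the pair gives M_A = 124.1 kN·m and M_B = 85.59 kN·m (hogging).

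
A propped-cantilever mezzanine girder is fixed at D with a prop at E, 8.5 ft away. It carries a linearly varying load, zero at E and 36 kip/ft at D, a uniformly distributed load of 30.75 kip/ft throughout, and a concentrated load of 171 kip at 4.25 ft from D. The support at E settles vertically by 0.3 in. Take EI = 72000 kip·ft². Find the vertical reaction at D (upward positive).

R_D = 412.1 kip

Release the roller at E. Primary structure: cantilever fixed at D.
Primary-structure tip deflection at E by superposition:
  triangular load, peak 36 at the fixed end: w₀L⁴/(30EI) = 6264/EI
  UDL 30.75: wL⁴/(8EI) = 20065/EI
  point load 171 at a = 4.25: Pa²(3L − a)/(6EI) = 10939/EI
  δ_0 = 37268/EI
Tip deflection under a unit load at E: L³/(3EI) = 204.7/EI.
With EI = 72000 kip·ft²: δ_0 = 0.51761 ft and δ_{EE} = 0.002843 ft/kip.
Compatibility — the beam at E must follow the support down by 0.025 ft: δ_0 − R_E·δ_{EE} = 0.025, so R_E = (0.51761 − 0.025)/0.002843 = 173.3 kip.
Vertical equilibrium: R_D = ΣP − R_E = 585.4 − 173.3 = 412.1 kip.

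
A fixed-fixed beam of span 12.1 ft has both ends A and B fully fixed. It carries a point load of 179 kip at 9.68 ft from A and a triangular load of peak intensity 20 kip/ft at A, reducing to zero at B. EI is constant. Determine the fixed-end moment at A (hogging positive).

M_A = 215.7 kip·ft

Release both end moments; the primary structure is a simply-supported span AB with redundants M_A and M_B.
On the primary (simply-supported) span, the end slopes from the loading are:
  at A: point load 179 at a = 9.68: Pab(L + b)/(6LEI) = 838.6/EI
  at B: point load 179 at a = 9.68: Pab(L + a)/(6LEI) = 1258/EI
  at A: triangular load, peak 20: w₀L³/(45EI) = 787.4/EI
  at B: triangular load, peak 20: 7w₀L³/(360EI) = 688.9/EI
  θ_A0 = 1626/EI,  θ_B0 = 1947/EI
Flexibility coefficients: a unit moment at one end gives L/(3EI) there and L/(6EI) at the far end, so f₁₁ = f₂₂ = 4.033/EI and f₁₂ = f₂₁ = 2.017/EI.
Compatibility — zero rotation at each built-in end:
  4.033 M_A + 2.017 M_B = 1626
  2.017 M_A + 4.033 M_B = 1947
Solving the pair gives M_A = 215.7 kip·ft and M_B = 374.8 kip·ft (hogging).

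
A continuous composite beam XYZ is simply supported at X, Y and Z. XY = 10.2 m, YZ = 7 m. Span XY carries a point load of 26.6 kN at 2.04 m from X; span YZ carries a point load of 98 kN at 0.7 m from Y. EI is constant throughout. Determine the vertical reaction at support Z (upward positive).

Take M_Y as the redundant. Released structure: two simple spans XY and YZ with a hinge at Y.
Rotations at Y on the released spans (each span's end-slope, ×1/EI):
  span XY: point load 26.6 at a = 2.04: Pab(L + a)/(6LEI) = 88.56/EI
  span YZ: point load 98 at a = 0.7: Pab(L + b)/(6LEI) = 136.9/EI
  relative rotation θ_0 = (88.56 + 136.9)/EI = 225.4/EI
A unit hogging moment at Y produces rotation L₁/(3EI) + L₂/(3EI) = 5.733/EI.
Compatibility: M_Y·(L₁+L₂)/(3EI) = θ_0, giving M_Y = 39.32 kN·m (hogging).
Span YZ, ΣM about Z: R_Y^{YZ}·7 = 617.4 + 39.32, so R_Y^{YZ} = 93.82 kN and R_Z = 98 − 93.82 = 4.183 kN.

R_Z = 4.183 kN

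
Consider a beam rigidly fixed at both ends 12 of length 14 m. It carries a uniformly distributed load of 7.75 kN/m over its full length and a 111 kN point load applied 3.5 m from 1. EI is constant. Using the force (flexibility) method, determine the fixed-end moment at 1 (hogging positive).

M_1 = 345.1 kN·m

Release both end moments; the primary structure is a simply-supported span 12 with redundants M_1 and M_2.
End rotations of the released simple span under the applied load (×1/EI):
  at 1: UDL 7.75: wL³/(24EI) = 886.1/EI
  at 2: UDL 7.75: wL³/(24EI) = 886.1/EI
  at 1: point load 111 at a = 3.5: Pab(L + b)/(6LEI) = 1190/EI
  at 2: point load 111 at a = 3.5: Pab(L + a)/(6LEI) = 849.8/EI
  θ_10 = 2076/EI,  θ_20 = 1736/EI
Flexibility coefficients: a unit moment at one end gives L/(3EI) there and L/(6EI) at the far end, so f₁₁ = f₂₂ = 4.667/EI and f₁₂ = f₂₁ = 2.333/EI.
Compatibility — zero rotation at each built-in end:
  4.667 M_1 + 2.333 M_2 = 2076
  2.333 M_1 + 4.667 M_2 = 1736
Solving the pair gives M_1 = 345.1 kN·m and M_2 = 199.4 kN·m (hogging).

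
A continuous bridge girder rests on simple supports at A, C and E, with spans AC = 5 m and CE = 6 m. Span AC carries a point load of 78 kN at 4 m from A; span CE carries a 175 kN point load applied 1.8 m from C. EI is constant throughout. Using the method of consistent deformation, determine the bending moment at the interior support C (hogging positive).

Take M_C as the redundant. Released structure: two simple spans AC and CE with a hinge at C.
Discontinuity in slope at C on the released structure — sum the simple-span end rotations:
  span AC: point load 78 at a = 4: Pab(L + a)/(6LEI) = 93.6/EI
  span CE: point load 175 at a = 1.8: Pab(L + b)/(6LEI) = 374.9/EI
  relative rotation θ_0 = (93.6 + 374.9)/EI = 468.4/EI
A unit hogging moment at C produces rotation L₁/(3EI) + L₂/(3EI) = 3.667/EI.
Compatibility: M_C·(L₁+L₂)/(3EI) = θ_0, giving M_C = 127.8 kN·m (hogging).

M_C = 127.8 kN·m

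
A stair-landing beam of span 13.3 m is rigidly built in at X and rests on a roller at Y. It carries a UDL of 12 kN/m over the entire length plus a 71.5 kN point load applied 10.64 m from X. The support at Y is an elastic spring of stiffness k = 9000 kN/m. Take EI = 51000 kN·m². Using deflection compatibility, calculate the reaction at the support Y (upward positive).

Remove the prop at Y; the released (primary) structure is a cantilever built in at X.
Free-end deflection of the primary structure under the applied loading (downward +):
  UDL 12: wL⁴/(8EI) = 46935/EI
  point load 71.5 at a = 10.64: Pa²(3L − a)/(6EI) = 39474/EI
  δ_0 = 86409/EI
Tip deflection under a unit load at Y: L³/(3EI) = 784.2/EI.
With EI = 51000 kN·m²: δ_0 = 1.6943 m and δ_{YY} = 0.015377 m/kN.
Compatibility — the spring shortens by R_Y/k under the reaction it provides: δ_0 − R_Y·δ_{YY} = R_Y/k. With 1/k = 0.000111 m/kN, R_Y = δ_0 / (δ_{YY} + 1/k) = 1.6943 / (0.015377 + 0.000111) = 109.4 kN.

R_Y = 109.4 kN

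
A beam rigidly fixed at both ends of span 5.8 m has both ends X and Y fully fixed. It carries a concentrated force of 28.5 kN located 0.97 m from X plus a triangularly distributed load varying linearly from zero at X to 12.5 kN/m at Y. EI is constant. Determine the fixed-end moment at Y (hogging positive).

Release both end moments; the primary structure is a simply-supported span XY with redundants M_X and M_Y.
On the primary (simply-supported) span, the end slopes from the loading are:
  at X: point load 28.5 at a = 0.97: Pab(L + b)/(6LEI) = 40.79/EI
  at Y: point load 28.5 at a = 0.97: Pab(L + a)/(6LEI) = 25.98/EI
  at X: triangular load, peak 12.5: 7w₀L³/(360EI) = 47.42/EI
  at Y: triangular load, peak 12.5: w₀L³/(45EI) = 54.2/EI
  θ_X0 = 88.21/EI,  θ_Y0 = 80.17/EI
Flexibility coefficients: a unit moment at one end gives L/(3EI) there and L/(6EI) at the far end, so f₁₁ = f₂₂ = 1.933/EI and f₁₂ = f₂₁ = 0.9667/EI.
Compatibility — zero rotation at each built-in end:
  1.933 M_X + 0.9667 M_Y = 88.21
  0.9667 M_X + 1.933 M_Y = 80.17
Solving the pair gives M_X = 33.19 kN·m and M_Y = 24.88 kN·m (hogging).

M_Y = 24.88 kN·m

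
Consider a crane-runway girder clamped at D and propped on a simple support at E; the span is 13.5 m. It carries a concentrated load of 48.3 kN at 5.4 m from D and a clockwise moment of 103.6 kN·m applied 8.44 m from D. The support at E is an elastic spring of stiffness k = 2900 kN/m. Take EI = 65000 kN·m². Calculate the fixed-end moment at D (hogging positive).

Remove the prop at E; the released (primary) structure is a cantilever built in at D.
Free-end deflection of the primary structure under the applied loading (downward +):
  point load 48.3 at a = 5.4: Pa²(3L − a)/(6EI) = 8239/EI
  clockwise couple 103.6 at a = 8.44: M₀a(2L − a)/(2EI) = 8114/EI
  δ_0 = 16354/EI
Flexibility coefficient — unit upward force at E: δ_{EE} = L³/(3EI) = 820.1/EI.
With EI = 65000 kN·m²: δ_0 = 0.25159 m and δ_{EE} = 0.012617 m/kN.
Compatibility — the spring shortens by R_E/k under the reaction it provides: δ_0 − R_E·δ_{EE} = R_E/k. With 1/k = 0.000345 m/kN, R_E = δ_0 / (δ_{EE} + 1/k) = 0.25159 / (0.012617 + 0.000345) = 19.41 kN.
Moment equilibrium about D: M_D = Σ(load moments about D) − R_E·L = 364.4 − 19.41×13.5 = 102.4 kN·m.

M_D = 102.4 kN·m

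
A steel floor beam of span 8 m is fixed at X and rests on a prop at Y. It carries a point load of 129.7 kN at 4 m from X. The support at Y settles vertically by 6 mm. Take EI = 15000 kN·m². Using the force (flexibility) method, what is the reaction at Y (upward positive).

Choose R_Y as the redundant. The primary structure is the cantilever fixed at X.
Deflection at Y on the released cantilever, summing each load's contribution:
  point load 129.7 at a = 4: Pa²(3L − a)/(6EI) = 6917/EI
Tip deflection under a unit load at Y: L³/(3EI) = 170.7/EI.
With EI = 15000 kN·m²: δ_0 = 0.46116 m and δ_{YY} = 0.011378 m/kN.
Compatibility — the beam at Y must follow the support down by 0.006 m: δ_0 − R_Y·δ_{YY} = 0.006, so R_Y = (0.46116 − 0.006)/0.011378 = 40 kN.

R_Y = 40 kN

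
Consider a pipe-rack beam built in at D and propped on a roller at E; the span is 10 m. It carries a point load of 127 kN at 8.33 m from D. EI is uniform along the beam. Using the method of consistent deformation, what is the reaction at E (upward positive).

Choose R_E as the redundant. The primary structure is the cantilever fixed at D.
Downward deflection at the released point E due to the loads:
  point load 127 at a = 8.33: Pa²(3L − a)/(6EI) = 31827/EI
Tip deflection under a unit load at E: L³/(3EI) = 333.3/EI.
The prop prevents deflection at E: R_E = δ_0/δ_{EE} = 31827/333.3 = 95.48 kN.

R_E = 95.48 kN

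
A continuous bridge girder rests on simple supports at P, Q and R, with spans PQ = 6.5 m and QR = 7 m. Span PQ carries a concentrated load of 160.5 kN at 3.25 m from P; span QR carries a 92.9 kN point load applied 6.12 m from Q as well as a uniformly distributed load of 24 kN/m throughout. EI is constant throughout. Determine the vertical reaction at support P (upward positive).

R_P = 50.82 kN

Insert a hinge at Q; M_Q is the redundant, and each span becomes simply supported.
Rotations at Q on the released spans (each span's end-slope, ×1/EI):
  span PQ: point load 160.5 at a = 3.25: Pab(L + a)/(6LEI) = 423.8/EI
  span QR: point load 92.9 at a = 6.12: Pab(L + b)/(6LEI) = 93.87/EI
  span QR: UDL 24: wL³/(24EI) = 343/EI
  relative rotation θ_0 = (423.8 + 436.9)/EI = 860.7/EI
A unit hogging moment at Q produces rotation L₁/(3EI) + L₂/(3EI) = 4.5/EI.
Slope continuity at Q: θ_0 = M_Q·4.5/EI, so M_Q = 860.7/4.5 = 191.3 kN·m (hogging).
Span PQ, ΣM about P with M_Q applied at Q: R_Q^{PQ}·6.5 = 521.6 + 191.3, so R_Q^{PQ} = 109.7 kN and R_P = 160.5 − 109.7 = 50.82 kN.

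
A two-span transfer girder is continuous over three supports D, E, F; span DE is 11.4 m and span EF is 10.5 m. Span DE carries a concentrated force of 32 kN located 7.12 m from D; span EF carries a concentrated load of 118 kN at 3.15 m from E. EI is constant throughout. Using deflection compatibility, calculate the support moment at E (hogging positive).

M_E = 142.2 kN·m

Take M_E as the redundant. Released structure: two simple spans DE and EF with a hinge at E.
Discontinuity in slope at E on the released structure — sum the simple-span end rotations:
  span DE: point load 32 at a = 7.12: Pab(L + a)/(6LEI) = 264/EI
  span EF: point load 118 at a = 3.15: Pab(L + b)/(6LEI) = 774.1/EI
  relative rotation θ_0 = (264 + 774.1)/EI = 1038/EI
A unit hogging moment at E produces rotation L₁/(3EI) + L₂/(3EI) = 7.3/EI.
Slope continuity at E: θ_0 = M_E·7.3/EI, so M_E = 1038/7.3 = 142.2 kN·m (hogging).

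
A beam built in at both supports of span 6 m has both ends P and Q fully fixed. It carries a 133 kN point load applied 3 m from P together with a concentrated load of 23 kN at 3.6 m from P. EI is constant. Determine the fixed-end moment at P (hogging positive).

M_P = 113 kN·m

Take the two fixed-end moments M_P, M_Q as redundants; the released structure is the simple span PQ.
End rotations of the released simple span under the applied load (×1/EI):
  at P: point load 133 at a = 3: Pab(L + b)/(6LEI) = 299.2/EI
  at Q: point load 133 at a = 3: Pab(L + a)/(6LEI) = 299.2/EI
  at P: point load 23 at a = 3.6: Pab(L + b)/(6LEI) = 46.37/EI
  at Q: point load 23 at a = 3.6: Pab(L + a)/(6LEI) = 52.99/EI
  θ_P0 = 345.6/EI,  θ_Q0 = 352.2/EI
Flexibility coefficients: a unit moment at one end gives L/(3EI) there and L/(6EI) at the far end, so f₁₁ = f₂₂ = 2/EI and f₁₂ = f₂₁ = 1/EI.
Compatibility — zero rotation at each built-in end:
  2 M_P + 1 M_Q = 345.6
  1 M_P + 2 M_Q = 352.2
Solving the pair gives M_P = 113 kN·m and M_Q = 119.6 kN·m (hogging).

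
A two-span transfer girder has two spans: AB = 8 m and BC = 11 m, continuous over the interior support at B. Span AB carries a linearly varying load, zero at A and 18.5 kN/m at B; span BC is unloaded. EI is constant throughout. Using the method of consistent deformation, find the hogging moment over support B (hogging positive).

Release continuity at B by inserting a hinge; the redundant is the internal moment M_B. The primary structure is two simply-supported spans AB and BC.
End slopes at the hinge B, treating each span as simply supported:
  span AB: triangular load, peak 18.5: w₀L³/(45EI) = 210.5/EI
  relative rotation θ_0 = (210.5 + 0)/EI = 210.5/EI
A unit hogging moment at B produces rotation L₁/(3EI) + L₂/(3EI) = 6.333/EI.
Compatibility: M_B·(L₁+L₂)/(3EI) = θ_0, giving M_B = 33.24 kN·m (hogging).

M_B = 33.24 kN·m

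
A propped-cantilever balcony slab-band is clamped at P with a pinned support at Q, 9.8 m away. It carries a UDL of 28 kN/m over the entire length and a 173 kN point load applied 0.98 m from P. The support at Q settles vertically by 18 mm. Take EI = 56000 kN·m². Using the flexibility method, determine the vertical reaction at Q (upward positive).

Release the roller at Q. Primary structure: cantilever fixed at P.
Primary-structure tip deflection at Q by superposition:
  UDL 28: wL⁴/(8EI) = 32283/EI
  point load 173 at a = 0.98: Pa²(3L − a)/(6EI) = 787/EI
  δ_0 = 33070/EI
Tip deflection under a unit load at Q: L³/(3EI) = 313.7/EI.
With EI = 56000 kN·m²: δ_0 = 0.59053 m and δ_{QQ} = 0.005602 m/kN.
Compatibility — the beam at Q must follow the support down by 0.018 m: δ_0 − R_Q·δ_{QQ} = 0.018, so R_Q = (0.59053 − 0.018)/0.005602 = 102.2 kN.

R_Q = 102.2 kN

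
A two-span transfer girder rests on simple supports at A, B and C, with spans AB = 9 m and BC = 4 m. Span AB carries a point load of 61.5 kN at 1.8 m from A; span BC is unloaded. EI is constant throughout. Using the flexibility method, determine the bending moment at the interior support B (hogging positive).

Release continuity at B by inserting a hinge; the redundant is the internal moment M_B. The primary structure is two simply-supported spans AB and BC.
Rotations at B on the released spans (each span's end-slope, ×1/EI):
  span AB: point load 61.5 at a = 1.8: Pab(L + a)/(6LEI) = 159.4/EI
  relative rotation θ_0 = (159.4 + 0)/EI = 159.4/EI
A unit hogging moment at B produces rotation L₁/(3EI) + L₂/(3EI) = 4.333/EI.
Slope continuity at B: θ_0 = M_B·4.333/EI, so M_B = 159.4/4.333 = 36.79 kN·m (hogging).

M_B = 36.79 kN·m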